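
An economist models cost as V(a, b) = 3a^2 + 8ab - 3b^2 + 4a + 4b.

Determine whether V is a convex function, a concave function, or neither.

neither

V is quadratic, so its Hessian is the constant matrix H = [[6, 8], [8, -6]].
det(H) = -100, tr(H) = 0.
det(H) < 0, so H is indefinite: neither convex nor concave.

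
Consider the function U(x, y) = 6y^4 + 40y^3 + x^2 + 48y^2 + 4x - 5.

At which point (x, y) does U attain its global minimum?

(-2, -4)

U(x,y) separates as P(x) + Q(y) − 5, so its minimum is min P + min Q − 5.
P'(x) = 2x + 4 vanishes at x ∈ {-2}; Q'(y) = 24y(y + 1)(y + 4) vanishes at y ∈ {-4, -1, 0}.
Local minima of P (where P''>0): P(-2)=-4. Local minima of Q: Q(-4)=-256, Q(0)=0.
So the global minimum of U is P(-2) + Q(-4) − 5 = -4 − 256 − 5 = -265, attained at (-2, -4).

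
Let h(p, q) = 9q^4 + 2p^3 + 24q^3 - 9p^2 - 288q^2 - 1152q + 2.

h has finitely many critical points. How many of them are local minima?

2

h separates as a function of p plus a function of q, so ∇h=0 decouples.
∂h/∂p = 6p(p - 3) = 0 at p ∈ {0, 3}; ∂h/∂q = 36(q - 4)(q + 2)(q + 4) = 0 at q ∈ {-4, -2, 4}.
The Hessian is diagonal: diag(h_pp, h_qq). Second derivatives: h_pp(0)=-18, h_pp(3)=18; h_qq(-4)=576, h_qq(-2)=-432, h_qq(4)=1728.
Local minima occur where both diagonal entries positive: (3, -4), (3, 4). Count: 2.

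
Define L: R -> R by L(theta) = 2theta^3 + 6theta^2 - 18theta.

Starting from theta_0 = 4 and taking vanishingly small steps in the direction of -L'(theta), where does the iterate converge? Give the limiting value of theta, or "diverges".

1

L'(theta) = 6(theta - 1)(theta + 3), so L'(4) = 126.
Gradient descent moves in the -L' direction, i.e. theta is decreasing.
The nearest critical point in that direction is theta = 1, where L'' = 24 > 0 (a local minimum). The iterate converges there.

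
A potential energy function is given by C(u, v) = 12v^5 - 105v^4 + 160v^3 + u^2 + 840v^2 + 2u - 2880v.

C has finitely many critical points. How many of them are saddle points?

C separates as a function of u plus a function of v, so ∇C=0 decouples.
∂C/∂u = 2(u + 1) = 0 at u ∈ {-1}; ∂C/∂v = 60(v - 4)(v - 3)(v - 2)(v + 2) = 0 at v ∈ {-2, 2, 3, 4}.
The Hessian is diagonal: diag(C_uu, C_vv). Second derivatives: C_uu(-1)=2; C_vv(-2)=-7200, C_vv(2)=480, C_vv(3)=-300, C_vv(4)=720.
Saddle points occur where the two diagonal entries have opposite signs: (-1, -2), (-1, 3). Count: 2.

2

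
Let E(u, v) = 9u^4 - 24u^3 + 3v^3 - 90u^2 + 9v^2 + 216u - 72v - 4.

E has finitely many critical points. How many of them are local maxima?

E separates as a function of u plus a function of v, so ∇E=0 decouples.
∂E/∂u = 36(u - 3)(u - 1)(u + 2) = 0 at u ∈ {-2, 1, 3}; ∂E/∂v = 9(v - 2)(v + 4) = 0 at v ∈ {-4, 2}.
The Hessian is diagonal: diag(E_uu, E_vv). Second derivatives: E_uu(-2)=540, E_uu(1)=-216, E_uu(3)=360; E_vv(-4)=-54, E_vv(2)=54.
Local maxima occur where both diagonal entries negative: (1, -4). Count: 1.

1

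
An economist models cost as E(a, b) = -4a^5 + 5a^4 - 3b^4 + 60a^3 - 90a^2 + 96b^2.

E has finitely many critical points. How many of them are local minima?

E separates as a function of a plus a function of b, so ∇E=0 decouples.
∂E/∂a = -20a(a - 3)(a - 1)(a + 3) = 0 at a ∈ {-3, 0, 1, 3}; ∂E/∂b = -12b(b - 4)(b + 4) = 0 at b ∈ {-4, 0, 4}.
The Hessian is diagonal: diag(E_aa, E_bb). Second derivatives: E_aa(-3)=1440, E_aa(0)=-180, E_aa(1)=160, E_aa(3)=-720; E_bb(-4)=-384, E_bb(0)=192, E_bb(4)=-384.
Local minima occur where both diagonal entries positive: (-3, 0), (1, 0). Count: 2.

2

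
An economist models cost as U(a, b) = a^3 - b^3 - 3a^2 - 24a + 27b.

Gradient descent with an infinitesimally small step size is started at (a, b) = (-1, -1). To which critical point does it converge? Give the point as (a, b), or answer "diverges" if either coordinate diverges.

(4, -3)

U is separable, so gradient descent decouples: a follows -∂U/∂a, b follows -∂U/∂b.
∂U/∂a = 3(a - 4)(a + 2); at a=-1 this is -15, so a increases.
∂U/∂b = -3(b - 3)(b + 3); at b=-1 this is 24, so b decreases.
a converges to its nearest critical value 4 (a local min of the a-part); b converges to -3. The iterate converges to (4, -3).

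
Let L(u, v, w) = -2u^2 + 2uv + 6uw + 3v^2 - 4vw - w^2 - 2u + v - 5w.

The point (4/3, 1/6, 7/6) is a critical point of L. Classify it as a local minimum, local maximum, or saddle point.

saddle point

The Hessian is constant: H = [[-4, 2, 6], [2, 6, -4], [6, -4, -2]].
Leading principal minors: Δ₁ = -4, Δ₂ = -28, Δ₃ = -192.
The minors fit neither the all-positive nor the alternating-sign pattern, so H is indefinite: a saddle point.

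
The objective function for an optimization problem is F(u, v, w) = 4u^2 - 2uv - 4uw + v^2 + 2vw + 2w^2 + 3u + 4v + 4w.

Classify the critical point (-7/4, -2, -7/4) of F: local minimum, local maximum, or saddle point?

The Hessian is constant: H = [[8, -2, -4], [-2, 2, 2], [-4, 2, 4]].
Leading principal minors: Δ₁ = 8, Δ₂ = 12, Δ₃ = 16.
All leading minors are positive, so H is positive definite: a local minimum.

local minimum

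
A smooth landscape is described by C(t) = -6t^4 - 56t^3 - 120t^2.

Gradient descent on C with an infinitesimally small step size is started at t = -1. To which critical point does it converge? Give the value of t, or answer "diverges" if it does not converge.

-2

C'(t) = -24t(t + 2)(t + 5), so C'(-1) = 96.
Gradient descent moves in the -C' direction, i.e. t is decreasing.
The nearest critical point in that direction is t = -2, where C'' = 144 > 0 (a local minimum). The iterate converges there.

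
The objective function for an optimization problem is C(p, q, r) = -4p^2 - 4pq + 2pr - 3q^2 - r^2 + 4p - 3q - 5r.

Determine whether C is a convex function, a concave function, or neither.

C is quadratic, so its Hessian is the constant matrix H = [[-8, -4, 2], [-4, -6, 0], [2, 0, -2]].
Leading principal minors: -8, 32, -40.
Signs alternate −, +, − ⇒ H ≺ 0 ⇒ concave.

concave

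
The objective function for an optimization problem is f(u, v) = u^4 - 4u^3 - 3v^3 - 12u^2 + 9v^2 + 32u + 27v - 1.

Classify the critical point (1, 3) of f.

local maximum

The mixed partial ∂²f/∂u∂v is 0, so the Hessian at any point is diag(f_uu, f_vv) = diag(12(u^2 - 2u - 2), 18(-v + 1)).
At (1, 3): H = diag(-36, -36).
Both eigenvalues are negative, so H is negative definite: a local maximum.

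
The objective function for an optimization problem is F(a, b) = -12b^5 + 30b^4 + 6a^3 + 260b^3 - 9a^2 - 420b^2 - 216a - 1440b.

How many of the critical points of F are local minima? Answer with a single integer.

2

F separates as a function of a plus a function of b, so ∇F=0 decouples.
∂F/∂a = 18(a - 4)(a + 3) = 0 at a ∈ {-3, 4}; ∂F/∂b = -60(b - 4)(b - 2)(b + 1)(b + 3) = 0 at b ∈ {-3, -1, 2, 4}.
The Hessian is diagonal: diag(F_aa, F_bb). Second derivatives: F_aa(-3)=-126, F_aa(4)=126; F_bb(-3)=4200, F_bb(-1)=-1800, F_bb(2)=1800, F_bb(4)=-4200.
Local minima occur where both diagonal entries positive: (4, -3), (4, 2). Count: 2.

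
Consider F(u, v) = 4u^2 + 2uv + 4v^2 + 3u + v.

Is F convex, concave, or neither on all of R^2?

convex

F is quadratic, so its Hessian is the constant matrix H = [[8, 2], [2, 8]].
det(H) = 60, tr(H) = 16.
det(H) > 0 and tr(H) > 0, so H is positive definite everywhere: convex.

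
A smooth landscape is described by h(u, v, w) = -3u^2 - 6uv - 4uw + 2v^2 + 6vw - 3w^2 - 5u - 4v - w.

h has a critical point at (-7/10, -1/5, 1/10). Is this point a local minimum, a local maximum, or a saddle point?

The Hessian is constant: H = [[-6, -6, -4], [-6, 4, 6], [-4, 6, -6]].
Leading principal minors: Δ₁ = -6, Δ₂ = -60, Δ₃ = 800.
The minors fit neither the all-positive nor the alternating-sign pattern, so H is indefinite: a saddle point.

saddle point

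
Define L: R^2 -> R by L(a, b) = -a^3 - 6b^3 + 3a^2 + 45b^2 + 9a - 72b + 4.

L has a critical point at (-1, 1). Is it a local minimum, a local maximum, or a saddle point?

local minimum

The mixed partial ∂²L/∂a∂b is 0, so the Hessian at any point is diag(L_aa, L_bb) = diag(6(-a + 1), 18(-2b + 5)).
At (-1, 1): H = diag(12, 54).
Both eigenvalues are positive, so H is positive definite: a local minimum.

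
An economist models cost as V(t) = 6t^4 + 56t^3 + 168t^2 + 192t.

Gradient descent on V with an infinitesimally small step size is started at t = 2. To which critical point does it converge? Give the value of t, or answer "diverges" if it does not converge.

-1

V'(t) = 24(t + 1)(t + 2)(t + 4), so V'(2) = 1728.
Gradient descent moves in the -V' direction, i.e. t is decreasing.
The nearest critical point in that direction is t = -1, where V'' = 72 > 0 (a local minimum). The iterate converges there.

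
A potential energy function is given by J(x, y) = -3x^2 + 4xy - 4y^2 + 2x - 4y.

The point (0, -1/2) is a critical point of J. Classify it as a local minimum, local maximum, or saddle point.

The Hessian of J is constant: H = [[-6, 4], [4, -8]].
det(H) = (-6)·(-8) − 4² = 32.
det(H) > 0 and tr(H) = -14 < 0, so H is negative definite and the point is a local maximum.

local maximum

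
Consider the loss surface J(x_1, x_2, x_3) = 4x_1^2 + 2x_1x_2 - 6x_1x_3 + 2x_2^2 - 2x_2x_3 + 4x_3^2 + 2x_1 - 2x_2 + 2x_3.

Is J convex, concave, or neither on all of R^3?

convex

J is quadratic, so its Hessian is the constant matrix H = [[8, 2, -6], [2, 4, -2], [-6, -2, 8]].
Leading principal minors: 8, 28, 96.
All positive ⇒ H ≻ 0 ⇒ convex.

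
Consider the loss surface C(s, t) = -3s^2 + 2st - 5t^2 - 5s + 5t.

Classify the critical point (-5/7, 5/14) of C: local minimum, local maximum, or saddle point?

local maximum

The Hessian of C is constant: H = [[-6, 2], [2, -10]].
det(H) = (-6)·(-10) − 2² = 56.
det(H) > 0 and tr(H) = -16 < 0, so H is negative definite and the point is a local maximum.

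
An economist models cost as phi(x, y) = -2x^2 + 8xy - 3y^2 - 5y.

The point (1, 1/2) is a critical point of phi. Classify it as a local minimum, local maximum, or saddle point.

saddle point

The Hessian of phi is constant: H = [[-4, 8], [8, -6]].
det(H) = (-4)·(-6) − 8² = -40.
Since det(H) < 0, H is indefinite and the critical point is a saddle point.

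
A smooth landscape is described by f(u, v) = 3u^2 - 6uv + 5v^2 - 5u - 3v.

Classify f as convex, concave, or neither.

f is quadratic, so its Hessian is the constant matrix H = [[6, -6], [-6, 10]].
det(H) = 24, tr(H) = 16.
det(H) > 0 and tr(H) > 0, so H is positive definite everywhere: convex.

convex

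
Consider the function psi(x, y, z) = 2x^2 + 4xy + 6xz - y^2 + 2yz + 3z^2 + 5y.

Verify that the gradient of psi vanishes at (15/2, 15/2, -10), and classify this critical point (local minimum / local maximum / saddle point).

∇psi = (4x + 4y + 6z, 4x - 2y + 2z + 5, 6x + 2y + 6z); substituting (15/2, 15/2, -10) gives ∇psi = (0, 0, 0), so (15/2, 15/2, -10) is indeed a critical point.
The Hessian is constant: H = [[4, 4, 6], [4, -2, 2], [6, 2, 6]].
Leading principal minors: Δ₁ = 4, Δ₂ = -24, Δ₃ = 8.
The minors fit neither the all-positive nor the alternating-sign pattern, so H is indefinite: a saddle point.

saddle point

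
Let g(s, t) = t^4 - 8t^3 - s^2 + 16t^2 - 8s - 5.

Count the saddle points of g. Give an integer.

2

g separates as a function of s plus a function of t, so ∇g=0 decouples.
∂g/∂s = -2(s + 4) = 0 at s ∈ {-4}; ∂g/∂t = 4t(t - 4)(t - 2) = 0 at t ∈ {0, 2, 4}.
The Hessian is diagonal: diag(g_ss, g_tt). Second derivatives: g_ss(-4)=-2; g_tt(0)=32, g_tt(2)=-16, g_tt(4)=32.
Saddle points occur where the two diagonal entries have opposite signs: (-4, 0), (-4, 4). Count: 2.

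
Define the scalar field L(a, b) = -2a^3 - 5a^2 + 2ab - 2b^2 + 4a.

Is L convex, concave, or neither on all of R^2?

neither

The term -2a^3 is cubic, so the Hessian is not constant.
∂²L/∂a² = -12a - 10, which takes both signs as a varies (negative for sufficiently large a). A diagonal entry of the Hessian changing sign means the Hessian is neither positive- nor negative-semidefinite on all of R^2.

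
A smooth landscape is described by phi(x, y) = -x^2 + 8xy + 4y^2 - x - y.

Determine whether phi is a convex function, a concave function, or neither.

phi is quadratic, so its Hessian is the constant matrix H = [[-2, 8], [8, 8]].
det(H) = -80, tr(H) = 6.
det(H) < 0, so H is indefinite: neither convex nor concave.

neither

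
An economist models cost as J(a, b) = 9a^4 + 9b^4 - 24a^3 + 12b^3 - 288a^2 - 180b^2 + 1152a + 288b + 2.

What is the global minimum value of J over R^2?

-7870

J(a,b) separates as P(a) + Q(b) + 2, so its minimum is min P + min Q + 2.
P'(a) = 36(a - 4)(a - 2)(a + 4) vanishes at a ∈ {-4, 2, 4}; Q'(b) = 36(b - 2)(b - 1)(b + 4) vanishes at b ∈ {-4, 1, 2}.
Local minima of P (where P''>0): P(-4)=-5376, P(4)=768. Local minima of Q: Q(-4)=-2496, Q(2)=96.
So the global minimum of J is P(-4) + Q(-4) + 2 = -5376 − 2496 + 2 = -7870, attained at (-4, -4).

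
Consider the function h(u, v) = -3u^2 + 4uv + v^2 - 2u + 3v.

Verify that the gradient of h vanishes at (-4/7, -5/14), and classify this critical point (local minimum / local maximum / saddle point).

∇h = (-6u + 4v - 2, 4u + 2v + 3); substituting (-4/7, -5/14) gives ∇h = (0, 0), so (-4/7, -5/14) is indeed a critical point.
The Hessian of h is constant: H = [[-6, 4], [4, 2]].
det(H) = (-6)·2 − 4² = -28.
Since det(H) < 0, H is indefinite and the critical point is a saddle point.

saddle point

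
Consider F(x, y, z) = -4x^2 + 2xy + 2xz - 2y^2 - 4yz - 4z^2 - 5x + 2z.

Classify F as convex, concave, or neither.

concave

F is quadratic, so its Hessian is the constant matrix H = [[-8, 2, 2], [2, -4, -4], [2, -4, -8]].
Leading principal minors: -8, 28, -112.
Signs alternate −, +, − ⇒ H ≺ 0 ⇒ concave.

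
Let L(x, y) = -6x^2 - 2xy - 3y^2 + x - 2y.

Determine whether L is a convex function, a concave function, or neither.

concave

L is quadratic, so its Hessian is the constant matrix H = [[-12, -2], [-2, -6]].
det(H) = 68, tr(H) = -18.
det(H) > 0 and tr(H) < 0, so H is negative definite everywhere: concave.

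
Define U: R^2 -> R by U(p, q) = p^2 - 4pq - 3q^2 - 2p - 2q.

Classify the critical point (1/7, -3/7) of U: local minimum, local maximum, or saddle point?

The Hessian of U is constant: H = [[2, -4], [-4, -6]].
det(H) = 2·(-6) − (-4)² = -28.
Since det(H) < 0, H is indefinite and the critical point is a saddle point.

saddle point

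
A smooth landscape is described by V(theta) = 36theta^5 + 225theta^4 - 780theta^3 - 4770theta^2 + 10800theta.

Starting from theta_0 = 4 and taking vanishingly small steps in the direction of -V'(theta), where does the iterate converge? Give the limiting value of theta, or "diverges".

V'(theta) = 180(theta - 3)(theta - 1)(theta + 4)(theta + 5), so V'(4) = 38880.
Gradient descent moves in the -V' direction, i.e. theta is decreasing.
The nearest critical point in that direction is theta = 3, where V'' = 20160 > 0 (a local minimum). The iterate converges there.

3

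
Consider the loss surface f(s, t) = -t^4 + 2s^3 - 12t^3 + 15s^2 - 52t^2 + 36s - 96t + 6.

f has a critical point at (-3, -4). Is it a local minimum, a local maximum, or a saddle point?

The mixed partial ∂²f/∂s∂t is 0, so the Hessian at any point is diag(f_ss, f_tt) = diag(6(2s + 5), -4(3t^2 + 18t + 26)).
At (-3, -4): H = diag(-6, -8).
Both eigenvalues are negative, so H is negative definite: a local maximum.

local maximum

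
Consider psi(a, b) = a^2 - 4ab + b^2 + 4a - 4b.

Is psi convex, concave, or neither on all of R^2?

neither

psi is quadratic, so its Hessian is the constant matrix H = [[2, -4], [-4, 2]].
det(H) = -12, tr(H) = 4.
det(H) < 0, so H is indefinite: neither convex nor concave.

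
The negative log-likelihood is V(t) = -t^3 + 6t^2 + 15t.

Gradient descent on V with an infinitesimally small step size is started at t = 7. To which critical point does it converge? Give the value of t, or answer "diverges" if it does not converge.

diverges

V'(t) = -3(t - 5)(t + 1), so V'(7) = -48.
Gradient descent moves in the -V' direction, i.e. t is increasing.
There is no critical point above t=7, and V' keeps the same sign, so the iterate runs off to +∞.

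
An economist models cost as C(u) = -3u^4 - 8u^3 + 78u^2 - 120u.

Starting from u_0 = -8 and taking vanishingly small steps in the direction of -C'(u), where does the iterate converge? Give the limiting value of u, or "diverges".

diverges

C'(u) = -12(u - 2)(u - 1)(u + 5), so C'(-8) = 3240.
Gradient descent moves in the -C' direction, i.e. u is decreasing.
There is no critical point below u=-8, and C' keeps the same sign, so the iterate runs off to −∞.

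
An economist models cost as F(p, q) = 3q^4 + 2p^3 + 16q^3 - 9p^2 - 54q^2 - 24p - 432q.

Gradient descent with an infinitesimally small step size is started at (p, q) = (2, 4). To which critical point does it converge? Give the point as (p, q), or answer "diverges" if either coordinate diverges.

(4, 3)

F is separable, so gradient descent decouples: p follows -∂F/∂p, q follows -∂F/∂q.
∂F/∂p = 6(p - 4)(p + 1); at p=2 this is -36, so p increases.
∂F/∂q = 12(q - 3)(q + 3)(q + 4); at q=4 this is 672, so q decreases.
p converges to its nearest critical value 4 (a local min of the p-part); q converges to 3. The iterate converges to (4, 3).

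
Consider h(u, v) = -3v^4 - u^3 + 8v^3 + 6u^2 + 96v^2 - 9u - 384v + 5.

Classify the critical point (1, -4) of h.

The mixed partial ∂²h/∂u∂v is 0, so the Hessian at any point is diag(h_uu, h_vv) = diag(6(-u + 2), 12(-3v^2 + 4v + 16)).
At (1, -4): H = diag(6, -576).
The eigenvalues have opposite signs, so H is indefinite: a saddle point.

saddle point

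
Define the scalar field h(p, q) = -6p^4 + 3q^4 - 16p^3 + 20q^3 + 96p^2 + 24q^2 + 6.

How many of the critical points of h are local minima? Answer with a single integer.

2

h separates as a function of p plus a function of q, so ∇h=0 decouples.
∂h/∂p = -24p(p - 2)(p + 4) = 0 at p ∈ {-4, 0, 2}; ∂h/∂q = 12q(q + 1)(q + 4) = 0 at q ∈ {-4, -1, 0}.
The Hessian is diagonal: diag(h_pp, h_qq). Second derivatives: h_pp(-4)=-576, h_pp(0)=192, h_pp(2)=-288; h_qq(-4)=144, h_qq(-1)=-36, h_qq(0)=48.
Local minima occur where both diagonal entries positive: (0, -4), (0, 0). Count: 2.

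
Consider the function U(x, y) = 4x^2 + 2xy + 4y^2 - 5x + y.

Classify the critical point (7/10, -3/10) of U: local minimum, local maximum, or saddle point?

local minimum

The Hessian of U is constant: H = [[8, 2], [2, 8]].
det(H) = 8·8 − 2² = 60.
det(H) > 0 and tr(H) = 16 > 0, so H is positive definite and the point is a local minimum.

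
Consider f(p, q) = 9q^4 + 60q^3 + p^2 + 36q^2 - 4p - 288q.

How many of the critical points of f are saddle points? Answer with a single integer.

f separates as a function of p plus a function of q, so ∇f=0 decouples.
∂f/∂p = 2(p - 2) = 0 at p ∈ {2}; ∂f/∂q = 36(q - 1)(q + 2)(q + 4) = 0 at q ∈ {-4, -2, 1}.
The Hessian is diagonal: diag(f_pp, f_qq). Second derivatives: f_pp(2)=2; f_qq(-4)=360, f_qq(-2)=-216, f_qq(1)=540.
Saddle points occur where the two diagonal entries have opposite signs: (2, -2). Count: 1.

1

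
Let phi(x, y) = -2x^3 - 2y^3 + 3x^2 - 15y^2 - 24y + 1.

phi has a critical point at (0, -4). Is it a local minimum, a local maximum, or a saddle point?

The mixed partial ∂²phi/∂x∂y is 0, so the Hessian at any point is diag(phi_xx, phi_yy) = diag(6(-2x + 1), -6(2y + 5)).
At (0, -4): H = diag(6, 18).
Both eigenvalues are positive, so H is positive definite: a local minimum.

local minimum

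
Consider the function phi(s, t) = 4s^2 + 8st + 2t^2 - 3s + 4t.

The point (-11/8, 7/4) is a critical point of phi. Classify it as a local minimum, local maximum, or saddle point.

saddle point

The Hessian of phi is constant: H = [[8, 8], [8, 4]].
det(H) = 8·4 − 8² = -32.
Since det(H) < 0, H is indefinite and the critical point is a saddle point.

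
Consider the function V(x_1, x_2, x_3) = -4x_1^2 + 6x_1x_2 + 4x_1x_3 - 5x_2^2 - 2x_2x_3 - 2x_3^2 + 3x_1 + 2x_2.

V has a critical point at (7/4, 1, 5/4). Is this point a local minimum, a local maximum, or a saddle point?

The Hessian is constant: H = [[-8, 6, 4], [6, -10, -2], [4, -2, -4]].
Leading principal minors: Δ₁ = -8, Δ₂ = 44, Δ₃ = -80.
The minors alternate sign starting negative (−, +, −), so H is negative definite: a local maximum.

local maximum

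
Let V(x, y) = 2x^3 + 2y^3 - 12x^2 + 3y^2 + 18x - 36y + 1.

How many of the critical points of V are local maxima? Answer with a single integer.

V separates as a function of x plus a function of y, so ∇V=0 decouples.
∂V/∂x = 6(x - 3)(x - 1) = 0 at x ∈ {1, 3}; ∂V/∂y = 6(y - 2)(y + 3) = 0 at y ∈ {-3, 2}.
The Hessian is diagonal: diag(V_xx, V_yy). Second derivatives: V_xx(1)=-12, V_xx(3)=12; V_yy(-3)=-30, V_yy(2)=30.
Local maxima occur where both diagonal entries negative: (1, -3). Count: 1.

1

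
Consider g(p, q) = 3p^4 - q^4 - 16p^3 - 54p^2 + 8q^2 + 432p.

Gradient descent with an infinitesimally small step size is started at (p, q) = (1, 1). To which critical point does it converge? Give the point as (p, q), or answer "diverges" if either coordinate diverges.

g is separable, so gradient descent decouples: p follows -∂g/∂p, q follows -∂g/∂q.
∂g/∂p = 12(p - 4)(p - 3)(p + 3); at p=1 this is 288, so p decreases.
∂g/∂q = -4q(q - 2)(q + 2); at q=1 this is 12, so q decreases.
p converges to its nearest critical value -3 (a local min of the p-part); q converges to 0. The iterate converges to (-3, 0).

(-3, 0)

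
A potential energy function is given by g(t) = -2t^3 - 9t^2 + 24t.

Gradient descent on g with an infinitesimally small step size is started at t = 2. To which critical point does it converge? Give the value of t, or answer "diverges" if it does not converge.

diverges

g'(t) = -6(t - 1)(t + 4), so g'(2) = -36.
Gradient descent moves in the -g' direction, i.e. t is increasing.
There is no critical point above t=2, and g' keeps the same sign, so the iterate runs off to +∞.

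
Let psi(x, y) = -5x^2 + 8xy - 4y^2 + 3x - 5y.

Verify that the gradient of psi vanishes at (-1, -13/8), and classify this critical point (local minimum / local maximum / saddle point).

local maximum

∇psi = (-10x + 8y + 3, 8x - 8y - 5); substituting (-1, -13/8) gives ∇psi = (0, 0), so (-1, -13/8) is indeed a critical point.
The Hessian of psi is constant: H = [[-10, 8], [8, -8]].
det(H) = (-10)·(-8) − 8² = 16.
det(H) > 0 and tr(H) = -18 < 0, so H is negative definite and the point is a local maximum.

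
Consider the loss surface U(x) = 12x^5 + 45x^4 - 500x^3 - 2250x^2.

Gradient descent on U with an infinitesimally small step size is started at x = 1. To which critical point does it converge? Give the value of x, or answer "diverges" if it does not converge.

5

U'(x) = 60x(x - 5)(x + 3)(x + 5), so U'(1) = -5760.
Gradient descent moves in the -U' direction, i.e. x is increasing.
The nearest critical point in that direction is x = 5, where U'' = 24000 > 0 (a local minimum). The iterate converges there.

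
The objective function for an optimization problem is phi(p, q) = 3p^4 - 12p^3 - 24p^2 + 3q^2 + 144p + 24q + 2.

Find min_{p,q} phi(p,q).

-286

phi(p,q) separates as A(p) + B(q) + 2, so its minimum is min A + min B + 2.
A'(p) = 12(p - 3)(p - 2)(p + 2) vanishes at p ∈ {-2, 2, 3}; B'(q) = 6q + 24 vanishes at q ∈ {-4}.
Local minima of A (where A''>0): A(-2)=-240, A(3)=135. Local minima of B: B(-4)=-48.
So the global minimum of phi is A(-2) + B(-4) + 2 = -240 − 48 + 2 = -286, attained at (-2, -4).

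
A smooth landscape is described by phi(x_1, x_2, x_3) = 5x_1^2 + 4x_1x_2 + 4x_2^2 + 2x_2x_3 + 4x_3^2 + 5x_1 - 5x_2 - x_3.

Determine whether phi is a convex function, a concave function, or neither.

convex

phi is quadratic, so its Hessian is the constant matrix H = [[10, 4, 0], [4, 8, 2], [0, 2, 8]].
Leading principal minors: 10, 64, 472.
All positive ⇒ H ≻ 0 ⇒ convex.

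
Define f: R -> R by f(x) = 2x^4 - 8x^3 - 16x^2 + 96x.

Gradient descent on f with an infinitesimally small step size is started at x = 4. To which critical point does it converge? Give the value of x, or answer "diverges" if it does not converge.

f'(x) = 8(x - 3)(x - 2)(x + 2), so f'(4) = 96.
Gradient descent moves in the -f' direction, i.e. x is decreasing.
The nearest critical point in that direction is x = 3, where f'' = 40 > 0 (a local minimum). The iterate converges there.

3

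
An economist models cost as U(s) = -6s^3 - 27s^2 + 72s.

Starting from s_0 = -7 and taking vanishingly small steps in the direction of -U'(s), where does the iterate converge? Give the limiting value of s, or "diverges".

-4

U'(s) = -18(s - 1)(s + 4), so U'(-7) = -432.
Gradient descent moves in the -U' direction, i.e. s is increasing.
The nearest critical point in that direction is s = -4, where U'' = 90 > 0 (a local minimum). The iterate converges there.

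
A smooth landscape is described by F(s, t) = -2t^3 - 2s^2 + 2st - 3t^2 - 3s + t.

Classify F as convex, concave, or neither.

The term -2t^3 is cubic, so the Hessian is not constant.
∂²F/∂t² = -12t - 6, which takes both signs as t varies (negative for sufficiently large t). A diagonal entry of the Hessian changing sign means the Hessian is neither positive- nor negative-semidefinite on all of R^2.

neither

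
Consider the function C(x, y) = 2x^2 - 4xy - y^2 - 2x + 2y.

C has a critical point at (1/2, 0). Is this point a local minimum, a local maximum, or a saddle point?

The Hessian of C is constant: H = [[4, -4], [-4, -2]].
det(H) = 4·(-2) − (-4)² = -24.
Since det(H) < 0, H is indefinite and the critical point is a saddle point.

saddle point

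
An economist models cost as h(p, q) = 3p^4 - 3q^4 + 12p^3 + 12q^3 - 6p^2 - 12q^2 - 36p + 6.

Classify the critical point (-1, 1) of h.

The mixed partial ∂²h/∂p∂q is 0, so the Hessian at any point is diag(h_pp, h_qq) = diag(12(3p^2 + 6p - 1), 12(-3q^2 + 6q - 2)).
At (-1, 1): H = diag(-48, 12).
The eigenvalues have opposite signs, so H is indefinite: a saddle point.

saddle point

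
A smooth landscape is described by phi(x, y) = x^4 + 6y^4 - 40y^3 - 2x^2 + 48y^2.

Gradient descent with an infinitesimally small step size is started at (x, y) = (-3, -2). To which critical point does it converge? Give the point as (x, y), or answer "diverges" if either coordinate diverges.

phi is separable, so gradient descent decouples: x follows -∂phi/∂x, y follows -∂phi/∂y.
∂phi/∂x = 4x(x - 1)(x + 1); at x=-3 this is -96, so x increases.
∂phi/∂y = 24y(y - 4)(y - 1); at y=-2 this is -864, so y increases.
x converges to its nearest critical value -1 (a local min of the x-part); y converges to 0. The iterate converges to (-1, 0).

(-1, 0)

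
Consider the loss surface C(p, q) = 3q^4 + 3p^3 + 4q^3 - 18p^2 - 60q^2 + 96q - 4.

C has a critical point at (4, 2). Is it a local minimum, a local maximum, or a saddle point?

The mixed partial ∂²C/∂p∂q is 0, so the Hessian at any point is diag(C_pp, C_qq) = diag(18(p - 2), 12(3q^2 + 2q - 10)).
At (4, 2): H = diag(36, 72).
Both eigenvalues are positive, so H is positive definite: a local minimum.

local minimum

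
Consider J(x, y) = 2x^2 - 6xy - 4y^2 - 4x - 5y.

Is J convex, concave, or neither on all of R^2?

J is quadratic, so its Hessian is the constant matrix H = [[4, -6], [-6, -8]].
det(H) = -68, tr(H) = -4.
det(H) < 0, so H is indefinite: neither convex nor concave.

neither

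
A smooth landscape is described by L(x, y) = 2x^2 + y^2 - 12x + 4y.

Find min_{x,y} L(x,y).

-22

L(x,y) separates as P(x) + Q(y), so its minimum is min P + min Q.
P'(x) = 4x - 12 vanishes at x ∈ {3}; Q'(y) = 2y + 4 vanishes at y ∈ {-2}.
Local minima of P (where P''>0): P(3)=-18. Local minima of Q: Q(-2)=-4.
So the global minimum of L is P(3) + Q(-2) = -18 − 4 = -22, attained at (3, -2).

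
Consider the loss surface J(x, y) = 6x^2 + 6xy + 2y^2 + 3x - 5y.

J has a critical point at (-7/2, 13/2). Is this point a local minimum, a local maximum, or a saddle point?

The Hessian of J is constant: H = [[12, 6], [6, 4]].
det(H) = 12·4 − 6² = 12.
det(H) > 0 and tr(H) = 16 > 0, so H is positive definite and the point is a local minimum.

local minimum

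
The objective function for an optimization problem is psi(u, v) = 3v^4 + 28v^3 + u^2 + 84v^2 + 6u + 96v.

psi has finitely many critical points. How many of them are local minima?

2

psi separates as a function of u plus a function of v, so ∇psi=0 decouples.
∂psi/∂u = 2(u + 3) = 0 at u ∈ {-3}; ∂psi/∂v = 12(v + 1)(v + 2)(v + 4) = 0 at v ∈ {-4, -2, -1}.
The Hessian is diagonal: diag(psi_uu, psi_vv). Second derivatives: psi_uu(-3)=2; psi_vv(-4)=72, psi_vv(-2)=-24, psi_vv(-1)=36.
Local minima occur where both diagonal entries positive: (-3, -4), (-3, -1). Count: 2.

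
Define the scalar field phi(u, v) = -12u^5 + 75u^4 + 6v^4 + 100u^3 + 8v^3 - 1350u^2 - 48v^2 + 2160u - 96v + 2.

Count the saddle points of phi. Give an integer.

6

phi separates as a function of u plus a function of v, so ∇phi=0 decouples.
∂phi/∂u = -60(u - 4)(u - 3)(u - 1)(u + 3) = 0 at u ∈ {-3, 1, 3, 4}; ∂phi/∂v = 24(v - 2)(v + 1)(v + 2) = 0 at v ∈ {-2, -1, 2}.
The Hessian is diagonal: diag(phi_uu, phi_vv). Second derivatives: phi_uu(-3)=10080, phi_uu(1)=-1440, phi_uu(3)=720, phi_uu(4)=-1260; phi_vv(-2)=96, phi_vv(-1)=-72, phi_vv(2)=288.
Saddle points occur where the two diagonal entries have opposite signs: (-3, -1), (1, -2), (1, 2), (3, -1), (4, -2), (4, 2). Count: 6.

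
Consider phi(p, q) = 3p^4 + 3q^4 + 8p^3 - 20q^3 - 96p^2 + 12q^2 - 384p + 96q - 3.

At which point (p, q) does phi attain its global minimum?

(4, -1)

phi(p,q) separates as A(p) + B(q) − 3, so its minimum is min A + min B − 3.
A'(p) = 12(p - 4)(p + 2)(p + 4) vanishes at p ∈ {-4, -2, 4}; B'(q) = 12(q - 4)(q - 2)(q + 1) vanishes at q ∈ {-1, 2, 4}.
Local minima of A (where A''>0): A(-4)=256, A(4)=-1792. Local minima of B: B(-1)=-61, B(4)=64.
So the global minimum of phi is A(4) + B(-1) − 3 = -1792 − 61 − 3 = -1856, attained at (4, -1).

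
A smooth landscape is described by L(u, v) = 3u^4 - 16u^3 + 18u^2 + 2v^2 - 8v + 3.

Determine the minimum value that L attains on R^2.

L(u,v) separates as P(u) + Q(v) + 3, so its minimum is min P + min Q + 3.
P'(u) = 12u(u - 3)(u - 1) vanishes at u ∈ {0, 1, 3}; Q'(v) = 4v - 8 vanishes at v ∈ {2}.
Local minima of P (where P''>0): P(0)=0, P(3)=-27. Local minima of Q: Q(2)=-8.
So the global minimum of L is P(3) + Q(2) + 3 = -27 − 8 + 3 = -32, attained at (3, 2).

-32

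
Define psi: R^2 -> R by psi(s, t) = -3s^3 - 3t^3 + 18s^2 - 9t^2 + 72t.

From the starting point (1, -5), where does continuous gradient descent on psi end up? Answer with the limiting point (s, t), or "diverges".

(0, -4)

psi is separable, so gradient descent decouples: s follows -∂psi/∂s, t follows -∂psi/∂t.
∂psi/∂s = -9s(s - 4); at s=1 this is 27, so s decreases.
∂psi/∂t = -9(t - 2)(t + 4); at t=-5 this is -63, so t increases.
s converges to its nearest critical value 0 (a local min of the s-part); t converges to -4. The iterate converges to (0, -4).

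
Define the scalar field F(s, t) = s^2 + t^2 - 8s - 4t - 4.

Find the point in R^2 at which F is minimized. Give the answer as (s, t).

(4, 2)

F(s,t) separates as P(s) + Q(t) − 4, so its minimum is min P + min Q − 4.
P'(s) = 2s - 8 vanishes at s ∈ {4}; Q'(t) = 2(t - 2) vanishes at t ∈ {2}.
Local minima of P (where P''>0): P(4)=-16. Local minima of Q: Q(2)=-4.
So the global minimum of F is P(4) + Q(2) − 4 = -16 − 4 − 4 = -24, attained at (4, 2).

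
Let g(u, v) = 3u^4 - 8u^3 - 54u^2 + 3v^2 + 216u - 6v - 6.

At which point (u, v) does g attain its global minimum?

g(u,v) separates as P(u) + Q(v) − 6, so its minimum is min P + min Q − 6.
P'(u) = 12(u - 3)(u - 2)(u + 3) vanishes at u ∈ {-3, 2, 3}; Q'(v) = 6v - 6 vanishes at v ∈ {1}.
Local minima of P (where P''>0): P(-3)=-675, P(3)=189. Local minima of Q: Q(1)=-3.
So the global minimum of g is P(-3) + Q(1) − 6 = -675 − 3 − 6 = -684, attained at (-3, 1).

(-3, 1)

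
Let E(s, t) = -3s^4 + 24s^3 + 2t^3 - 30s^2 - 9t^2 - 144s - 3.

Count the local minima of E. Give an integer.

E separates as a function of s plus a function of t, so ∇E=0 decouples.
∂E/∂s = -12(s - 4)(s - 3)(s + 1) = 0 at s ∈ {-1, 3, 4}; ∂E/∂t = 6t(t - 3) = 0 at t ∈ {0, 3}.
The Hessian is diagonal: diag(E_ss, E_tt). Second derivatives: E_ss(-1)=-240, E_ss(3)=48, E_ss(4)=-60; E_tt(0)=-18, E_tt(3)=18.
Local minima occur where both diagonal entries positive: (3, 3). Count: 1.

1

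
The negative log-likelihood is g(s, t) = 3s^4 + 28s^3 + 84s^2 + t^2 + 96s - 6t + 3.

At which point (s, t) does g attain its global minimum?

(-4, 3)

g(s,t) separates as P(s) + Q(t) + 3, so its minimum is min P + min Q + 3.
P'(s) = 12(s + 1)(s + 2)(s + 4) vanishes at s ∈ {-4, -2, -1}; Q'(t) = 2(t - 3) vanishes at t ∈ {3}.
Local minima of P (where P''>0): P(-4)=-64, P(-1)=-37. Local minima of Q: Q(3)=-9.
So the global minimum of g is P(-4) + Q(3) + 3 = -64 − 9 + 3 = -70, attained at (-4, 3).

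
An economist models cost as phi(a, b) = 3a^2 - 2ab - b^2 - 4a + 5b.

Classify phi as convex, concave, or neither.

neither

phi is quadratic, so its Hessian is the constant matrix H = [[6, -2], [-2, -2]].
det(H) = -16, tr(H) = 4.
det(H) < 0, so H is indefinite: neither convex nor concave.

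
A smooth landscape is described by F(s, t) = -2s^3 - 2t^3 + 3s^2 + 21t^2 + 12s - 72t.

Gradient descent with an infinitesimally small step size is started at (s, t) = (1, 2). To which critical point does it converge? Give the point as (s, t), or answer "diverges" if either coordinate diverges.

F is separable, so gradient descent decouples: s follows -∂F/∂s, t follows -∂F/∂t.
∂F/∂s = -6(s - 2)(s + 1); at s=1 this is 12, so s decreases.
∂F/∂t = -6(t - 4)(t - 3); at t=2 this is -12, so t increases.
s converges to its nearest critical value -1 (a local min of the s-part); t converges to 3. The iterate converges to (-1, 3).

(-1, 3)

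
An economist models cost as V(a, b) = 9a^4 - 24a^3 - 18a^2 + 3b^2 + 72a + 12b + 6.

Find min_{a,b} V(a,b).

V(a,b) separates as P(a) + Q(b) + 6, so its minimum is min P + min Q + 6.
P'(a) = 36(a - 2)(a - 1)(a + 1) vanishes at a ∈ {-1, 1, 2}; Q'(b) = 6b + 12 vanishes at b ∈ {-2}.
Local minima of P (where P''>0): P(-1)=-57, P(2)=24. Local minima of Q: Q(-2)=-12.
So the global minimum of V is P(-1) + Q(-2) + 6 = -57 − 12 + 6 = -63, attained at (-1, -2).

-63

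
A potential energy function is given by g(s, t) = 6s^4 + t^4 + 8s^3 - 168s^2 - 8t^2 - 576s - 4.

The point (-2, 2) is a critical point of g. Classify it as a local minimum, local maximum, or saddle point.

saddle point

The mixed partial ∂²g/∂s∂t is 0, so the Hessian at any point is diag(g_ss, g_tt) = diag(24(3s^2 + 2s - 14), 4(3t^2 - 4)).
At (-2, 2): H = diag(-144, 32).
The eigenvalues have opposite signs, so H is indefinite: a saddle point.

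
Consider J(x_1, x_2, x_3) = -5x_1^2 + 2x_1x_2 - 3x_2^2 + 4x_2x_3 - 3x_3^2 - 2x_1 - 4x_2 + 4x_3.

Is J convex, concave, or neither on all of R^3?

concave

J is quadratic, so its Hessian is the constant matrix H = [[-10, 2, 0], [2, -6, 4], [0, 4, -6]].
Leading principal minors: -10, 56, -176.
Signs alternate −, +, − ⇒ H ≺ 0 ⇒ concave.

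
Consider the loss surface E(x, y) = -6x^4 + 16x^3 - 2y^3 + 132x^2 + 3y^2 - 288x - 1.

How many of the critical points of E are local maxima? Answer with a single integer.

E separates as a function of x plus a function of y, so ∇E=0 decouples.
∂E/∂x = -24(x - 4)(x - 1)(x + 3) = 0 at x ∈ {-3, 1, 4}; ∂E/∂y = -6y(y - 1) = 0 at y ∈ {0, 1}.
The Hessian is diagonal: diag(E_xx, E_yy). Second derivatives: E_xx(-3)=-672, E_xx(1)=288, E_xx(4)=-504; E_yy(0)=6, E_yy(1)=-6.
Local maxima occur where both diagonal entries negative: (-3, 1), (4, 1). Count: 2.

2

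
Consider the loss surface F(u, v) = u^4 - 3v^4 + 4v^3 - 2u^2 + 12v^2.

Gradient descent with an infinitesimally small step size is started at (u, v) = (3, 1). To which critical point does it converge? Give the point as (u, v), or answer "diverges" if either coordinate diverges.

F is separable, so gradient descent decouples: u follows -∂F/∂u, v follows -∂F/∂v.
∂F/∂u = 4u(u - 1)(u + 1); at u=3 this is 96, so u decreases.
∂F/∂v = -12v(v - 2)(v + 1); at v=1 this is 24, so v decreases.
u converges to its nearest critical value 1 (a local min of the u-part); v converges to 0. The iterate converges to (1, 0).

(1, 0)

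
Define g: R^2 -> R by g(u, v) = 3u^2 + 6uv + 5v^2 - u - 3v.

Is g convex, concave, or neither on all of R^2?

g is quadratic, so its Hessian is the constant matrix H = [[6, 6], [6, 10]].
det(H) = 24, tr(H) = 16.
det(H) > 0 and tr(H) > 0, so H is positive definite everywhere: convex.

convex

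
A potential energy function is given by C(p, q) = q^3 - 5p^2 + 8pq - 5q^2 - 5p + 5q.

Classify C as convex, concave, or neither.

The term q^3 is cubic, so the Hessian is not constant.
∂²C/∂q² = 6q - 10, which takes both signs as q varies (negative for sufficiently negative q). A diagonal entry of the Hessian changing sign means the Hessian is neither positive- nor negative-semidefinite on all of R^2.

neither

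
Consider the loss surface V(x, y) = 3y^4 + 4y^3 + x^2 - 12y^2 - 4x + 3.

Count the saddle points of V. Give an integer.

V separates as a function of x plus a function of y, so ∇V=0 decouples.
∂V/∂x = 2(x - 2) = 0 at x ∈ {2}; ∂V/∂y = 12y(y - 1)(y + 2) = 0 at y ∈ {-2, 0, 1}.
The Hessian is diagonal: diag(V_xx, V_yy). Second derivatives: V_xx(2)=2; V_yy(-2)=72, V_yy(0)=-24, V_yy(1)=36.
Saddle points occur where the two diagonal entries have opposite signs: (2, 0). Count: 1.

1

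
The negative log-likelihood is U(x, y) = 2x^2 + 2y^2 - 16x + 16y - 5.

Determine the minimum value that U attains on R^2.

U(x,y) separates as P(x) + Q(y) − 5, so its minimum is min P + min Q − 5.
P'(x) = 4x - 16 vanishes at x ∈ {4}; Q'(y) = 4y + 16 vanishes at y ∈ {-4}.
Local minima of P (where P''>0): P(4)=-32. Local minima of Q: Q(-4)=-32.
So the global minimum of U is P(4) + Q(-4) − 5 = -32 − 32 − 5 = -69, attained at (4, -4).

-69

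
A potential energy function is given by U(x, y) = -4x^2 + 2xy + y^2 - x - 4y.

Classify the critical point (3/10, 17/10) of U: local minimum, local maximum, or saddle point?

saddle point

The Hessian of U is constant: H = [[-8, 2], [2, 2]].
det(H) = (-8)·2 − 2² = -20.
Since det(H) < 0, H is indefinite and the critical point is a saddle point.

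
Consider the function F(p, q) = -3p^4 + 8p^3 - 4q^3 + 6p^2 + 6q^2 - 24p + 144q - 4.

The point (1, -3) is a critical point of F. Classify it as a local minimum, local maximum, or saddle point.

local minimum

The mixed partial ∂²F/∂p∂q is 0, so the Hessian at any point is diag(F_pp, F_qq) = diag(12(-3p^2 + 4p + 1), 12(-2q + 1)).
At (1, -3): H = diag(24, 84).
Both eigenvalues are positive, so H is positive definite: a local minimum.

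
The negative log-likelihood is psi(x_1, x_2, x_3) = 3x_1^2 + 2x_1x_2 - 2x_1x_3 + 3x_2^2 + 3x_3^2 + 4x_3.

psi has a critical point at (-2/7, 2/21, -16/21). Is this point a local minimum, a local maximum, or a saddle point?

The Hessian is constant: H = [[6, 2, -2], [2, 6, 0], [-2, 0, 6]].
Leading principal minors: Δ₁ = 6, Δ₂ = 32, Δ₃ = 168.
All leading minors are positive, so H is positive definite: a local minimum.

local minimum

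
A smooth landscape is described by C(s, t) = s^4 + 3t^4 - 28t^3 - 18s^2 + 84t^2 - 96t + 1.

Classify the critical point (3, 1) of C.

local minimum

The mixed partial ∂²C/∂s∂t is 0, so the Hessian at any point is diag(C_ss, C_tt) = diag(12(s^2 - 3), 12(3t^2 - 14t + 14)).
At (3, 1): H = diag(72, 36).
Both eigenvalues are positive, so H is positive definite: a local minimum.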